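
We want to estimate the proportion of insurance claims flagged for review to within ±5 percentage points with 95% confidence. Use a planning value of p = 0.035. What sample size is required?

For a proportion with margin E = 0.05 at 95% confidence, z = 1.960.
n = p̂(1−p̂)(z/E)² = 0.035 × 0.965 × (1.960/0.05)² = 51.90
Round up: n = 52.

n = 52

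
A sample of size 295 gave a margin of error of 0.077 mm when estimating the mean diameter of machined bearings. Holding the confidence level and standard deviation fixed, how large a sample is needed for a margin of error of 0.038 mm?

1212

Margin of error scales as 1/√n, so n₂ = n₁·(E₁/E₂)².
n₂ = 295 × (0.077/0.038)² = 295 × 4.106 = 1211.27
Round up: n₂ = 1212.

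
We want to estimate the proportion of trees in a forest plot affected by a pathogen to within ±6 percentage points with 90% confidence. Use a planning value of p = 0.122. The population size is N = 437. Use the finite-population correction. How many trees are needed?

69

For a proportion with margin E = 0.06 at 90% confidence, z = 1.645.
n = p̂(1−p̂)(z/E)² = 0.122 × 0.878 × (1.645/0.06)² = 80.52 — call this n₀.
Finite-population correction with N = 437: n = n₀ / (1 + (n₀−1)/N) = 80.52 / 1.182 = 68.12
Round up: n = 69.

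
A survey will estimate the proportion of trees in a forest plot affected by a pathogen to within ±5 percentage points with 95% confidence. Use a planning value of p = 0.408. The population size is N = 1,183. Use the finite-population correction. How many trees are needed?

n = 283

For a proportion with margin E = 0.05 at 95% confidence, z = 1.960.
n = p̂(1−p̂)(z/E)² = 0.408 × 0.592 × (1.960/0.05)² = 371.15 — call this n₀.
Finite-population correction with N = 1,183: n = n₀ / (1 + (n₀−1)/N) = 371.15 / 1.313 = 282.67
Round up: n = 283.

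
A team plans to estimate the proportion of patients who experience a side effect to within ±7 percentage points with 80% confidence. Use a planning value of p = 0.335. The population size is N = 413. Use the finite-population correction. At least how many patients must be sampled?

64

For a proportion with margin E = 0.07 at 80% confidence, z = 1.282.
n = p̂(1−p̂)(z/E)² = 0.335 × 0.665 × (1.282/0.07)² = 74.72 — call this n₀.
Finite-population correction with N = 413: n = n₀ / (1 + (n₀−1)/N) = 74.72 / 1.178 = 63.43
Round up: n = 64.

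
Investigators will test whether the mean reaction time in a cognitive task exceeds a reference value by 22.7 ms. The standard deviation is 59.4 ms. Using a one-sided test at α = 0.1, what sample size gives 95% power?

59

For a one-sample z-test, n = ((z_α + z_β)·σ/δ)².
z_α = 1.282 (one-sided α = 0.1); z_β = 1.645 (power 95% → β = 0.05).
n = (2.927 × 59.4 / 22.7)² = 58.66
Round up: n = 59.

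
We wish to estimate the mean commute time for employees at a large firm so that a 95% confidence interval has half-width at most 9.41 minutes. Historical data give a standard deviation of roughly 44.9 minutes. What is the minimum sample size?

For a mean, the margin of error is E = z·σ/√n, so n = (zσ/E)².
At 95% confidence, z = 1.960.
n = (1.960 × 44.9 / 9.41)² = 87.46
Round up: n = 88.

88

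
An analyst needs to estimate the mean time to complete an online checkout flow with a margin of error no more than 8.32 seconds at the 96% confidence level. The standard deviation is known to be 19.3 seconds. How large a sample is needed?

For a mean, the margin of error is E = z·σ/√n, so n = (zσ/E)².
At 96% confidence, z = 2.054.
n = (2.054 × 19.3 / 8.32)² = 22.70
Round up: n = 23.

23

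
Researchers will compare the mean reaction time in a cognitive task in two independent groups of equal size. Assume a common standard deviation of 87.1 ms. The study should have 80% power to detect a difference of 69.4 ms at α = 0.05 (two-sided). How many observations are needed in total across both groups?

For two equal groups, n per group = 2·((z_{α/2} + z_β)·σ/δ)².
z_{α/2} = 1.960; z_β = 0.842 (power 80%).
n = 2 × (2.802 × 87.1 / 69.4)² = 2 × 12.37 = 24.74
Round up: n = 25 per group.
Total across both groups: 2 × 25 = 50.

50 total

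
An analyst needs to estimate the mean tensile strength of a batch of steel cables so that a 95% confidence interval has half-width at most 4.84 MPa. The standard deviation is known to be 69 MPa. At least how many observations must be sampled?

For a mean, the margin of error is E = z·σ/√n, so n = (zσ/E)².
At 95% confidence, z = 1.960.
n = (1.960 × 69 / 4.84)² = 780.76
Round up: n = 781.

781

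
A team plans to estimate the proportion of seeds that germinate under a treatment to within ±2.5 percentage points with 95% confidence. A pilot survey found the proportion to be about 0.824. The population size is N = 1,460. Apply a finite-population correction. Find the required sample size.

n = 554

For a proportion with margin E = 0.025 at 95% confidence, z = 1.960.
n = p̂(1−p̂)(z/E)² = 0.824 × 0.176 × (1.960/0.025)² = 891.40 — call this n₀.
Finite-population correction with N = 1,460: n = n₀ / (1 + (n₀−1)/N) = 891.40 / 1.61 = 553.66
Round up: n = 554.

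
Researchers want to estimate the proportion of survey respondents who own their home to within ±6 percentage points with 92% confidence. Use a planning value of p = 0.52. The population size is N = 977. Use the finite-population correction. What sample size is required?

175

For a proportion with margin E = 0.06 at 92% confidence, z = 1.751.
n = p̂(1−p̂)(z/E)² = 0.52 × 0.48 × (1.751/0.06)² = 212.58 — call this n₀.
Finite-population correction with N = 977: n = n₀ / (1 + (n₀−1)/N) = 212.58 / 1.217 = 174.68
Round up: n = 175.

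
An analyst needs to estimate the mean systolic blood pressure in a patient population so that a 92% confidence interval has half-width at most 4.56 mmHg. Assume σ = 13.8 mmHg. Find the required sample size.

For a mean, the margin of error is E = z·σ/√n, so n = (zσ/E)².
At 92% confidence, z = 1.751.
n = (1.751 × 13.8 / 4.56)² = 28.08
Round up: n = 29.

29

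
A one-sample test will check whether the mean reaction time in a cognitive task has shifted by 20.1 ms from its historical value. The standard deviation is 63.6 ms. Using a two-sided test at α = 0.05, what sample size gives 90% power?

106

For a one-sample z-test, n = ((z_{α/2} + z_β)·σ/δ)².
z_{α/2} = 1.960 (two-sided α = 0.05); z_β = 1.282 (power 90% → β = 0.1).
n = (3.242 × 63.6 / 20.1)² = 105.23
Round up: n = 106.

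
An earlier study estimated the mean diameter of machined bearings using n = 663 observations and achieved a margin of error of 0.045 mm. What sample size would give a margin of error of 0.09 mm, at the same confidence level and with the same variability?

166

Margin of error scales as 1/√n, so n₂ = n₁·(E₁/E₂)².
n₂ = 663 × (0.045/0.09)² = 663 × 0.25 = 165.75
Round up: n₂ = 166.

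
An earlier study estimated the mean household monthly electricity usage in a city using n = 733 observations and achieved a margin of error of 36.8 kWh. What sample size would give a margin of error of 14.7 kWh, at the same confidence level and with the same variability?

4594

Margin of error scales as 1/√n, so n₂ = n₁·(E₁/E₂)².
n₂ = 733 × (36.8/14.7)² = 733 × 6.267 = 4593.71
Round up: n₂ = 4594.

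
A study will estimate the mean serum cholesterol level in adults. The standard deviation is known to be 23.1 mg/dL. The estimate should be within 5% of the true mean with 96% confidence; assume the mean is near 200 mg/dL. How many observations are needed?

23

For a mean, the margin of error is E = z·σ/√n, so n = (zσ/E)².
At 96% confidence, z = 2.054.
E = 5% of 200 = 10 mg/dL.
n = (2.054 × 23.1 / 10)² = 22.51
Round up: n = 23.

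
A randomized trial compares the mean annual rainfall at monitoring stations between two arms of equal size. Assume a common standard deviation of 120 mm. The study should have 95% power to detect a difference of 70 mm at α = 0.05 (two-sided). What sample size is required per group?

77 per group

For two equal groups, n per group = 2·((z_{α/2} + z_β)·σ/δ)².
z_{α/2} = 1.960; z_β = 1.645 (power 95%).
n = 2 × (3.605 × 120 / 70)² = 2 × 38.19 = 76.38
Round up: n = 77 per group.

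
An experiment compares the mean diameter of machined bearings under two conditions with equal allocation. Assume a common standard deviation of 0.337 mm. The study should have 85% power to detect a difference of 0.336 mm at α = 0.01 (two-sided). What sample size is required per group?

For two equal groups, n per group = 2·((z_{α/2} + z_β)·σ/δ)².
z_{α/2} = 2.576; z_β = 1.036 (power 85%).
n = 2 × (3.612 × 0.337 / 0.336)² = 2 × 13.12 = 26.24
Round up: n = 27 per group.

27 per group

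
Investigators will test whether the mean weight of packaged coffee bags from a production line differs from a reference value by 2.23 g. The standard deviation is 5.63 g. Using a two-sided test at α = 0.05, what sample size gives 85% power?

For a one-sample z-test, n = ((z_{α/2} + z_β)·σ/δ)².
z_{α/2} = 1.960 (two-sided α = 0.05); z_β = 1.036 (power 85% → β = 0.15).
n = (2.996 × 5.63 / 2.23)² = 57.21
Round up: n = 58.

n = 58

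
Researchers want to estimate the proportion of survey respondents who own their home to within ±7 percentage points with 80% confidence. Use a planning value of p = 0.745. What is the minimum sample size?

For a proportion with margin E = 0.07 at 80% confidence, z = 1.282.
n = p̂(1−p̂)(z/E)² = 0.745 × 0.255 × (1.282/0.07)² = 63.72
Round up: n = 64.

64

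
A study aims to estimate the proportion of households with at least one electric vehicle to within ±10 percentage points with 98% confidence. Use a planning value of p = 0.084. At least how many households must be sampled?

For a proportion with margin E = 0.1 at 98% confidence, z = 2.326.
n = p̂(1−p̂)(z/E)² = 0.084 × 0.916 × (2.326/0.1)² = 41.63
Round up: n = 42.

42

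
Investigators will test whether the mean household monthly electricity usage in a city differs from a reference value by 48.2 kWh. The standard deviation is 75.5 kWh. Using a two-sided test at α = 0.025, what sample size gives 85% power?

n = 27

For a one-sample z-test, n = ((z_{α/2} + z_β)·σ/δ)².
z_{α/2} = 2.241 (two-sided α = 0.025); z_β = 1.036 (power 85% → β = 0.15).
n = (3.277 × 75.5 / 48.2)² = 26.35
Round up: n = 27.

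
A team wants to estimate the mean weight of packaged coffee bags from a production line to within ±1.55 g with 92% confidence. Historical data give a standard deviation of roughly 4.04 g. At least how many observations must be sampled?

n = 21

For a mean, the margin of error is E = z·σ/√n, so n = (zσ/E)².
At 92% confidence, z = 1.751.
n = (1.751 × 4.04 / 1.55)² = 20.83
Round up: n = 21.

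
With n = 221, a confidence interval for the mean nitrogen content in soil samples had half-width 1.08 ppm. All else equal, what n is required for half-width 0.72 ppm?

498

Margin of error scales as 1/√n, so n₂ = n₁·(E₁/E₂)².
n₂ = 221 × (1.08/0.72)² = 221 × 2.25 = 497.25
Round up: n₂ = 498.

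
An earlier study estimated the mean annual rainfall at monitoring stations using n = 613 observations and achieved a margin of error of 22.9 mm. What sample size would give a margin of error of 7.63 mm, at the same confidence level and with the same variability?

5522

Margin of error scales as 1/√n, so n₂ = n₁·(E₁/E₂)².
n₂ = 613 × (22.9/7.63)² = 613 × 9.008 = 5521.90
Round up: n₂ = 5522.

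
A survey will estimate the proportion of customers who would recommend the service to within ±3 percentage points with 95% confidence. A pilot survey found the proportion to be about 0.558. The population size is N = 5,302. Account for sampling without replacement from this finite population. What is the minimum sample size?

879

For a proportion with margin E = 0.03 at 95% confidence, z = 1.960.
n = p̂(1−p̂)(z/E)² = 0.558 × 0.442 × (1.960/0.03)² = 1052.75 — call this n₀.
Finite-population correction with N = 5,302: n = n₀ / (1 + (n₀−1)/N) = 1052.75 / 1.198 = 878.76
Round up: n = 879.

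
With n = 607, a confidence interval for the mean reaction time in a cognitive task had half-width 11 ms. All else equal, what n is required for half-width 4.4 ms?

3794

Margin of error scales as 1/√n, so n₂ = n₁·(E₁/E₂)².
n₂ = 607 × (11/4.4)² = 607 × 6.25 = 3793.75
Round up: n₂ = 3794.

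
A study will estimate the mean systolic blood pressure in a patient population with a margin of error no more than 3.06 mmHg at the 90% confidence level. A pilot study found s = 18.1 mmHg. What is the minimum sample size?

For a mean, the margin of error is E = z·σ/√n, so n = (zσ/E)².
At 90% confidence, z = 1.645.
n = (1.645 × 18.1 / 3.06)² = 94.68
Round up: n = 95.

95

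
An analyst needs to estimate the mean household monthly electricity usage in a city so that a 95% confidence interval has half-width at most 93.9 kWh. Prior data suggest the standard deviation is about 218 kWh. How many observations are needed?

21

For a mean, the margin of error is E = z·σ/√n, so n = (zσ/E)².
At 95% confidence, z = 1.960.
n = (1.960 × 218 / 93.9)² = 20.71
Round up: n = 21.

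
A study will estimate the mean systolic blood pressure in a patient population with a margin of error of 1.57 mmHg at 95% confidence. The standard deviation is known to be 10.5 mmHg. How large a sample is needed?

172

For a mean, the margin of error is E = z·σ/√n, so n = (zσ/E)².
At 95% confidence, z = 1.960.
n = (1.960 × 10.5 / 1.57)² = 171.83
Round up: n = 172.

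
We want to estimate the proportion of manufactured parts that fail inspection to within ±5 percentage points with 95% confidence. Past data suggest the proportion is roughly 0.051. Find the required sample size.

For a proportion with margin E = 0.05 at 95% confidence, z = 1.960.
n = p̂(1−p̂)(z/E)² = 0.051 × 0.949 × (1.960/0.05)² = 74.37
Round up: n = 75.

n = 75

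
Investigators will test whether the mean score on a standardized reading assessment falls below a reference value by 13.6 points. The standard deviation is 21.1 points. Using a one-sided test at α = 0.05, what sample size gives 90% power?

21

For a one-sample z-test, n = ((z_α + z_β)·σ/δ)².
z_α = 1.645 (one-sided α = 0.05); z_β = 1.282 (power 90% → β = 0.1).
n = (2.927 × 21.1 / 13.6)² = 20.62
Round up: n = 21.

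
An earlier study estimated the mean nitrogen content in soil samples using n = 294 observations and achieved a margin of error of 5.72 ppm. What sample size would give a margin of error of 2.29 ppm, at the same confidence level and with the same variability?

1835

Margin of error scales as 1/√n, so n₂ = n₁·(E₁/E₂)².
n₂ = 294 × (5.72/2.29)² = 294 × 6.239 = 1834.27
Round up: n₂ = 1835.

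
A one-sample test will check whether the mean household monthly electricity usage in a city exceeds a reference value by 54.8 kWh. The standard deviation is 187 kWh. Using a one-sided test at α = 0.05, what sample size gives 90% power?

100

For a one-sample z-test, n = ((z_α + z_β)·σ/δ)².
z_α = 1.645 (one-sided α = 0.05); z_β = 1.282 (power 90% → β = 0.1).
n = (2.927 × 187 / 54.8)² = 99.76
Round up: n = 100.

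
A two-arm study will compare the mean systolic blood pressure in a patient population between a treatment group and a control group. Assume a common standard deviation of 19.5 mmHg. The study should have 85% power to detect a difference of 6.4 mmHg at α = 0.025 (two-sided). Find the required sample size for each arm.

For two equal groups, n per group = 2·((z_{α/2} + z_β)·σ/δ)².
z_{α/2} = 2.241; z_β = 1.036 (power 85%).
n = 2 × (3.277 × 19.5 / 6.4)² = 2 × 99.69 = 199.38
Round up: n = 200 per group.

200 per group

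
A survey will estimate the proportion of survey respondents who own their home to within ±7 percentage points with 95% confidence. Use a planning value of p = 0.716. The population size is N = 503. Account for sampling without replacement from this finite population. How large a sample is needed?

For a proportion with margin E = 0.07 at 95% confidence, z = 1.960.
n = p̂(1−p̂)(z/E)² = 0.716 × 0.284 × (1.960/0.07)² = 159.42 — call this n₀.
Finite-population correction with N = 503: n = n₀ / (1 + (n₀−1)/N) = 159.42 / 1.315 = 121.23
Round up: n = 122.

122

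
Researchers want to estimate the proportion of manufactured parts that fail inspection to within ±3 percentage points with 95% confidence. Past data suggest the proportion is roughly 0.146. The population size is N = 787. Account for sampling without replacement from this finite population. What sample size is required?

For a proportion with margin E = 0.03 at 95% confidence, z = 1.960.
n = p̂(1−p̂)(z/E)² = 0.146 × 0.854 × (1.960/0.03)² = 532.21 — call this n₀.
Finite-population correction with N = 787: n = n₀ / (1 + (n₀−1)/N) = 532.21 / 1.675 = 317.74
Round up: n = 318.

318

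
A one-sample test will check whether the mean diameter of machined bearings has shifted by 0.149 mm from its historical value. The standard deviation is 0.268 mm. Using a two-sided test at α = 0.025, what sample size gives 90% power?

For a one-sample z-test, n = ((z_{α/2} + z_β)·σ/δ)².
z_{α/2} = 2.241 (two-sided α = 0.025); z_β = 1.282 (power 90% → β = 0.1).
n = (3.523 × 0.268 / 0.149)² = 40.15
Round up: n = 41.

41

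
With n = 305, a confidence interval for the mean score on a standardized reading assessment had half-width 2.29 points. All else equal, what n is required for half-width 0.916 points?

Margin of error scales as 1/√n, so n₂ = n₁·(E₁/E₂)².
n₂ = 305 × (2.29/0.916)² = 305 × 6.25 = 1906.25
Round up: n₂ = 1907.

1907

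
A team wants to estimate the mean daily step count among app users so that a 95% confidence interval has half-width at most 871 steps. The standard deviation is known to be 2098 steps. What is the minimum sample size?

n = 23

For a mean, the margin of error is E = z·σ/√n, so n = (zσ/E)².
At 95% confidence, z = 1.960.
n = (1.960 × 2098 / 871)² = 22.29
Round up: n = 23.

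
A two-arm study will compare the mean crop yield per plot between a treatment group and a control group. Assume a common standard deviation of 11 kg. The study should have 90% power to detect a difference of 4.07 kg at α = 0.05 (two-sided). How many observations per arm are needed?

For two equal groups, n per group = 2·((z_{α/2} + z_β)·σ/δ)².
z_{α/2} = 1.960; z_β = 1.282 (power 90%).
n = 2 × (3.242 × 11 / 4.07)² = 2 × 76.78 = 153.56
Round up: n = 154 per group.

154 per group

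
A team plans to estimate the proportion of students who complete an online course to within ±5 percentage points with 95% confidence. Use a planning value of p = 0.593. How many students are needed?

For a proportion with margin E = 0.05 at 95% confidence, z = 1.960.
n = p̂(1−p̂)(z/E)² = 0.593 × 0.407 × (1.960/0.05)² = 370.87
Round up: n = 371.

371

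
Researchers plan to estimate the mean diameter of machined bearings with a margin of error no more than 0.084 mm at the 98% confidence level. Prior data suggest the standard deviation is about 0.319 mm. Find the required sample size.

For a mean, the margin of error is E = z·σ/√n, so n = (zσ/E)².
At 98% confidence, z = 2.326.
n = (2.326 × 0.319 / 0.084)² = 78.03
Round up: n = 79.

n = 79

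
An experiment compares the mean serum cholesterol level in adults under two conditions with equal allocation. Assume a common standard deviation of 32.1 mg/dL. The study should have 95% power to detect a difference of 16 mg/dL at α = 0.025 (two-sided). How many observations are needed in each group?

122 per group

For two equal groups, n per group = 2·((z_{α/2} + z_β)·σ/δ)².
z_{α/2} = 2.241; z_β = 1.645 (power 95%).
n = 2 × (3.886 × 32.1 / 16)² = 2 × 60.78 = 121.56
Round up: n = 122 per group.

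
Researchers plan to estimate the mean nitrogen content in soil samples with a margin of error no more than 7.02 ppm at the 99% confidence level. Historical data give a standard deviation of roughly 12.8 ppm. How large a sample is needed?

For a mean, the margin of error is E = z·σ/√n, so n = (zσ/E)².
At 99% confidence, z = 2.576.
n = (2.576 × 12.8 / 7.02)² = 22.06
Round up: n = 23.

n = 23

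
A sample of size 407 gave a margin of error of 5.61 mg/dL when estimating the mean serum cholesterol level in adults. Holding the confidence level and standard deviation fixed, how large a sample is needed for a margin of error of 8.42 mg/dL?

181

Margin of error scales as 1/√n, so n₂ = n₁·(E₁/E₂)².
n₂ = 407 × (5.61/8.42)² = 407 × 0.4439 = 180.67
Round up: n₂ = 181.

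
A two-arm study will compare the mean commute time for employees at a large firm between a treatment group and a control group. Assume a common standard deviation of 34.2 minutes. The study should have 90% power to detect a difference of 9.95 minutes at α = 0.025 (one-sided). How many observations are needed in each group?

For two equal groups, n per group = 2·((z_α + z_β)·σ/δ)².
z_α = 1.960; z_β = 1.282 (power 90%).
n = 2 × (3.242 × 34.2 / 9.95)² = 2 × 124.17 = 248.34
Round up: n = 249 per group.

249 per group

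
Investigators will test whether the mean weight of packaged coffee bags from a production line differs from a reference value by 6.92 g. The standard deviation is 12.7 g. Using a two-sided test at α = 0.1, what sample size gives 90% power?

29

For a one-sample z-test, n = ((z_{α/2} + z_β)·σ/δ)².
z_{α/2} = 1.645 (two-sided α = 0.1); z_β = 1.282 (power 90% → β = 0.1).
n = (2.927 × 12.7 / 6.92)² = 28.86
Round up: n = 29.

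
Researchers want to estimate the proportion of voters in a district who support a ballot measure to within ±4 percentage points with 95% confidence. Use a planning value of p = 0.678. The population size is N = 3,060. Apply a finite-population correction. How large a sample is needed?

448

For a proportion with margin E = 0.04 at 95% confidence, z = 1.960.
n = p̂(1−p̂)(z/E)² = 0.678 × 0.322 × (1.960/0.04)² = 524.18 — call this n₀.
Finite-population correction with N = 3,060: n = n₀ / (1 + (n₀−1)/N) = 524.18 / 1.171 = 447.63
Round up: n = 448.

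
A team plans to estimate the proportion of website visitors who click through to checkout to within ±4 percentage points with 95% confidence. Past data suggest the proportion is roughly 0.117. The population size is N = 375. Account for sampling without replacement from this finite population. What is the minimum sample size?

For a proportion with margin E = 0.04 at 95% confidence, z = 1.960.
n = p̂(1−p̂)(z/E)² = 0.117 × 0.883 × (1.960/0.04)² = 248.05 — call this n₀.
Finite-population correction with N = 375: n = n₀ / (1 + (n₀−1)/N) = 248.05 / 1.659 = 149.52
Round up: n = 150.

n = 150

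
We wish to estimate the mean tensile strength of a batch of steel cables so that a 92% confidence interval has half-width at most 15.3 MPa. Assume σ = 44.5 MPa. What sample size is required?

For a mean, the margin of error is E = z·σ/√n, so n = (zσ/E)².
At 92% confidence, z = 1.751.
n = (1.751 × 44.5 / 15.3)² = 25.94
Round up: n = 26.

26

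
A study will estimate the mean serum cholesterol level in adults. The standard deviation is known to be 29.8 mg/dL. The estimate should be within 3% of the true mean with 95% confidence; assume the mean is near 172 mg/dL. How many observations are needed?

129

For a mean, the margin of error is E = z·σ/√n, so n = (zσ/E)².
At 95% confidence, z = 1.960.
E = 3% of 172 = 5.16 mg/dL.
n = (1.960 × 29.8 / 5.16)² = 128.13
Round up: n = 129.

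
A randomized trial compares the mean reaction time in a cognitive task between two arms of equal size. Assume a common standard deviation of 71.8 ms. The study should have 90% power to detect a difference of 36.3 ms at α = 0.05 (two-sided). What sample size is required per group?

For two equal groups, n per group = 2·((z_{α/2} + z_β)·σ/δ)².
z_{α/2} = 1.960; z_β = 1.282 (power 90%).
n = 2 × (3.242 × 71.8 / 36.3)² = 2 × 41.12 = 82.24
Round up: n = 83 per group.

83 per group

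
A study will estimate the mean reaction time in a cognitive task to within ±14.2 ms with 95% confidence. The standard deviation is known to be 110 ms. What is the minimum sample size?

231

For a mean, the margin of error is E = z·σ/√n, so n = (zσ/E)².
At 95% confidence, z = 1.960.
n = (1.960 × 110 / 14.2)² = 230.53
Round up: n = 231.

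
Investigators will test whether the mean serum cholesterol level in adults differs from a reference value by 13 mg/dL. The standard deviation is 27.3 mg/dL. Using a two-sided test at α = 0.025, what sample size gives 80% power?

For a one-sample z-test, n = ((z_{α/2} + z_β)·σ/δ)².
z_{α/2} = 2.241 (two-sided α = 0.025); z_β = 0.842 (power 80% → β = 0.2).
n = (3.083 × 27.3 / 13)² = 41.92
Round up: n = 42.

n = 42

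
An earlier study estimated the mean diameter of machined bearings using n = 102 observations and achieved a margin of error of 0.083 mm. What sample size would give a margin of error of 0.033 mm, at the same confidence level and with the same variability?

646

Margin of error scales as 1/√n, so n₂ = n₁·(E₁/E₂)².
n₂ = 102 × (0.083/0.033)² = 102 × 6.326 = 645.25
Round up: n₂ = 646.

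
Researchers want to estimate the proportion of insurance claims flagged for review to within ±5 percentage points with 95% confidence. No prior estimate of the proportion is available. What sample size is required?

385

For a proportion with margin E = 0.05 at 95% confidence, z = 1.960.
With no prior estimate, use p = 0.5, which maximizes p(1−p) at 0.25.
n = 0.25 × (z/E)² = 0.25 × (1.960/0.05)² = 384.16
Round up: n = 385.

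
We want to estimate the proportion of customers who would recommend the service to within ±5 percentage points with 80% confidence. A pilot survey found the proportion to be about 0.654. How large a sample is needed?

149

For a proportion with margin E = 0.05 at 80% confidence, z = 1.282.
n = p̂(1−p̂)(z/E)² = 0.654 × 0.346 × (1.282/0.05)² = 148.76
Round up: n = 149.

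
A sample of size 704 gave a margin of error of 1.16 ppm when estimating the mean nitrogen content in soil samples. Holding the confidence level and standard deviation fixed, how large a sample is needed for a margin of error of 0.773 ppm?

Margin of error scales as 1/√n, so n₂ = n₁·(E₁/E₂)².
n₂ = 704 × (1.16/0.773)² = 704 × 2.252 = 1585.41
Round up: n₂ = 1586.

1586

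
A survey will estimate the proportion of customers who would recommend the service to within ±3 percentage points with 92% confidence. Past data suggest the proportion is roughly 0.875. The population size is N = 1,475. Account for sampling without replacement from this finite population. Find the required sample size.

For a proportion with margin E = 0.03 at 92% confidence, z = 1.751.
n = p̂(1−p̂)(z/E)² = 0.875 × 0.125 × (1.751/0.03)² = 372.60 — call this n₀.
Finite-population correction with N = 1,475: n = n₀ / (1 + (n₀−1)/N) = 372.60 / 1.252 = 297.60
Round up: n = 298.

298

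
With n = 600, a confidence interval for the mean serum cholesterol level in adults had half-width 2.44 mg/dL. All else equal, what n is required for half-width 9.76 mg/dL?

Margin of error scales as 1/√n, so n₂ = n₁·(E₁/E₂)².
n₂ = 600 × (2.44/9.76)² = 600 × 0.0625 = 37.50
Round up: n₂ = 38.

n = 38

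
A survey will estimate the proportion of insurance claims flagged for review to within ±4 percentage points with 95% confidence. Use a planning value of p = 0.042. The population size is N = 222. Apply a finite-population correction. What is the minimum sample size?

For a proportion with margin E = 0.04 at 95% confidence, z = 1.960.
n = p̂(1−p̂)(z/E)² = 0.042 × 0.958 × (1.960/0.04)² = 96.61 — call this n₀.
Finite-population correction with N = 222: n = n₀ / (1 + (n₀−1)/N) = 96.61 / 1.431 = 67.51
Round up: n = 68.

n = 68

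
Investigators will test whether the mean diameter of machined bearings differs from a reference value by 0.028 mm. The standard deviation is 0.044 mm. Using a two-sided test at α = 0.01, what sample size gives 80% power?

29

For a one-sample z-test, n = ((z_{α/2} + z_β)·σ/δ)².
z_{α/2} = 2.576 (two-sided α = 0.01); z_β = 0.842 (power 80% → β = 0.2).
n = (3.418 × 0.044 / 0.028)² = 28.85
Round up: n = 29.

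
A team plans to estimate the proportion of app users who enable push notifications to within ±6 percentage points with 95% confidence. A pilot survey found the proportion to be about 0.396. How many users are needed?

256

For a proportion with margin E = 0.06 at 95% confidence, z = 1.960.
n = p̂(1−p̂)(z/E)² = 0.396 × 0.604 × (1.960/0.06)² = 255.24
Round up: n = 256.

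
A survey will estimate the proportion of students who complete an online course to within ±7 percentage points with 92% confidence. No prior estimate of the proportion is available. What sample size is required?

n = 157

For a proportion with margin E = 0.07 at 92% confidence, z = 1.751.
With no prior estimate, use p = 0.5, which maximizes p(1−p) at 0.25.
n = 0.25 × (z/E)² = 0.25 × (1.751/0.07)² = 156.43
Round up: n = 157.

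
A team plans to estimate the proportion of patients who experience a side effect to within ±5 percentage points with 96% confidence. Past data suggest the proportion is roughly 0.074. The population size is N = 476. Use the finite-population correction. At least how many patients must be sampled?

For a proportion with margin E = 0.05 at 96% confidence, z = 2.054.
n = p̂(1−p̂)(z/E)² = 0.074 × 0.926 × (2.054/0.05)² = 115.64 — call this n₀.
Finite-population correction with N = 476: n = n₀ / (1 + (n₀−1)/N) = 115.64 / 1.241 = 93.18
Round up: n = 94.

94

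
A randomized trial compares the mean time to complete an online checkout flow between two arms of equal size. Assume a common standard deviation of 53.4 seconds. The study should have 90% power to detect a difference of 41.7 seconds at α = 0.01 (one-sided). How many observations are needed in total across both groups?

86 total

For two equal groups, n per group = 2·((z_α + z_β)·σ/δ)².
z_α = 2.326; z_β = 1.282 (power 90%).
n = 2 × (3.608 × 53.4 / 41.7)² = 2 × 21.35 = 42.70
Round up: n = 43 per group.
Total across both groups: 2 × 43 = 86.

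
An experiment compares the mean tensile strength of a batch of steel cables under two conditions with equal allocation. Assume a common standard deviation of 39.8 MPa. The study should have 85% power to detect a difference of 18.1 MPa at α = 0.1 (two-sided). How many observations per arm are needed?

For two equal groups, n per group = 2·((z_{α/2} + z_β)·σ/δ)².
z_{α/2} = 1.645; z_β = 1.036 (power 85%).
n = 2 × (2.681 × 39.8 / 18.1)² = 2 × 34.75 = 69.50
Round up: n = 70 per group.

70 per group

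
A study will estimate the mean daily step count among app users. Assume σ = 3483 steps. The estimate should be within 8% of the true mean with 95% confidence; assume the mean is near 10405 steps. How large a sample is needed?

68

For a mean, the margin of error is E = z·σ/√n, so n = (zσ/E)².
At 95% confidence, z = 1.960.
E = 8% of 10405 = 832.4 steps.
n = (1.960 × 3483 / 832.4)² = 67.26
Round up: n = 68.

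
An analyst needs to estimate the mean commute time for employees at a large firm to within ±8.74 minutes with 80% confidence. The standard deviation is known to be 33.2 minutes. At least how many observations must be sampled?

For a mean, the margin of error is E = z·σ/√n, so n = (zσ/E)².
At 80% confidence, z = 1.282.
n = (1.282 × 33.2 / 8.74)² = 23.72
Round up: n = 24.

n = 24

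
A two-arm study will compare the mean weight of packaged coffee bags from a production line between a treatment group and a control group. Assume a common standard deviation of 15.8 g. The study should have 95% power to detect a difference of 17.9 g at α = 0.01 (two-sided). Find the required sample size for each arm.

28 per group

For two equal groups, n per group = 2·((z_{α/2} + z_β)·σ/δ)².
z_{α/2} = 2.576; z_β = 1.645 (power 95%).
n = 2 × (4.221 × 15.8 / 17.9)² = 2 × 13.88 = 27.76
Round up: n = 28 per group.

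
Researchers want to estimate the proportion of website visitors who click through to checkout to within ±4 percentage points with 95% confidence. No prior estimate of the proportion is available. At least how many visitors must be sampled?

For a proportion with margin E = 0.04 at 95% confidence, z = 1.960.
With no prior estimate, use p = 0.5, which maximizes p(1−p) at 0.25.
n = 0.25 × (z/E)² = 0.25 × (1.960/0.04)² = 600.25
Round up: n = 601.

601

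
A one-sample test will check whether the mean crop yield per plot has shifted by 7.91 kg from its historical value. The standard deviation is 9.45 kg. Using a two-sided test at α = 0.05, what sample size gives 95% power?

For a one-sample z-test, n = ((z_{α/2} + z_β)·σ/δ)².
z_{α/2} = 1.960 (two-sided α = 0.05); z_β = 1.645 (power 95% → β = 0.05).
n = (3.605 × 9.45 / 7.91)² = 18.55
Round up: n = 19.

n = 19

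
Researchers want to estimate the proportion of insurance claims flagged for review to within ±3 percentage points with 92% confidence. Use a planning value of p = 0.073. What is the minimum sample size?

For a proportion with margin E = 0.03 at 92% confidence, z = 1.751.
n = p̂(1−p̂)(z/E)² = 0.073 × 0.927 × (1.751/0.03)² = 230.53
Round up: n = 231.

231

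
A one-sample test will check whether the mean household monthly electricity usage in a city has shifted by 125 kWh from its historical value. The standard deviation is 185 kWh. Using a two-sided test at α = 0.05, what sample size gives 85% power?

For a one-sample z-test, n = ((z_{α/2} + z_β)·σ/δ)².
z_{α/2} = 1.960 (two-sided α = 0.05); z_β = 1.036 (power 85% → β = 0.15).
n = (2.996 × 185 / 125)² = 19.66
Round up: n = 20.

20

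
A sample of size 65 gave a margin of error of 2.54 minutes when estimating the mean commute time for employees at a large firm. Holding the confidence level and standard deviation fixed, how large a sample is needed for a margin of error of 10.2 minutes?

5

Margin of error scales as 1/√n, so n₂ = n₁·(E₁/E₂)².
n₂ = 65 × (2.54/10.2)² = 65 × 0.06201 = 4.03
Round up: n₂ = 5.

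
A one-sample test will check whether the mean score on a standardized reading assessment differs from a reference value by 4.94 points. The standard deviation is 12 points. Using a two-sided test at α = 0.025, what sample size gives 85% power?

For a one-sample z-test, n = ((z_{α/2} + z_β)·σ/δ)².
z_{α/2} = 2.241 (two-sided α = 0.025); z_β = 1.036 (power 85% → β = 0.15).
n = (3.277 × 12 / 4.94)² = 63.37
Round up: n = 64.

64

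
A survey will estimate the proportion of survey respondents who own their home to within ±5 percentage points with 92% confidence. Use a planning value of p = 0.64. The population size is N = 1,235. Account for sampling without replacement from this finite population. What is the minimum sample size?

231

For a proportion with margin E = 0.05 at 92% confidence, z = 1.751.
n = p̂(1−p̂)(z/E)² = 0.64 × 0.36 × (1.751/0.05)² = 282.56 — call this n₀.
Finite-population correction with N = 1,235: n = n₀ / (1 + (n₀−1)/N) = 282.56 / 1.228 = 230.10
Round up: n = 231.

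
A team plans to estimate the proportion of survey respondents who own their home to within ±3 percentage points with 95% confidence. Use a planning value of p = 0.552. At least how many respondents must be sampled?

1056

For a proportion with margin E = 0.03 at 95% confidence, z = 1.960.
n = p̂(1−p̂)(z/E)² = 0.552 × 0.448 × (1.960/0.03)² = 1055.57
Round up: n = 1056.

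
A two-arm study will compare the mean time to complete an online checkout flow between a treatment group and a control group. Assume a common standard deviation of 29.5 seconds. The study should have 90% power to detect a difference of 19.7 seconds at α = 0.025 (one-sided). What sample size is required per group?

48 per group

For two equal groups, n per group = 2·((z_α + z_β)·σ/δ)².
z_α = 1.960; z_β = 1.282 (power 90%).
n = 2 × (3.242 × 29.5 / 19.7)² = 2 × 23.57 = 47.14
Round up: n = 48 per group.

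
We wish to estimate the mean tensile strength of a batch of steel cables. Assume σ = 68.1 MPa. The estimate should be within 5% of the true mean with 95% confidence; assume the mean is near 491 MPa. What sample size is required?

n = 30

For a mean, the margin of error is E = z·σ/√n, so n = (zσ/E)².
At 95% confidence, z = 1.960.
E = 5% of 491 = 24.55 MPa.
n = (1.960 × 68.1 / 24.55)² = 29.56
Round up: n = 30.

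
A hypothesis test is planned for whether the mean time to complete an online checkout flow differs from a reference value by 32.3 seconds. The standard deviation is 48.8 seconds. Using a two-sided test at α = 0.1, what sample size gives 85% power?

For a one-sample z-test, n = ((z_{α/2} + z_β)·σ/δ)².
z_{α/2} = 1.645 (two-sided α = 0.1); z_β = 1.036 (power 85% → β = 0.15).
n = (2.681 × 48.8 / 32.3)² = 16.41
Round up: n = 17.

n = 17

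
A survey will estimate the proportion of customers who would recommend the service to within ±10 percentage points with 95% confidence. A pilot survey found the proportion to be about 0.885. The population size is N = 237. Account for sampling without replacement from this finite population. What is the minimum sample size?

For a proportion with margin E = 0.1 at 95% confidence, z = 1.960.
n = p̂(1−p̂)(z/E)² = 0.885 × 0.115 × (1.960/0.1)² = 39.10 — call this n₀.
Finite-population correction with N = 237: n = n₀ / (1 + (n₀−1)/N) = 39.10 / 1.161 = 33.68
Round up: n = 34.

34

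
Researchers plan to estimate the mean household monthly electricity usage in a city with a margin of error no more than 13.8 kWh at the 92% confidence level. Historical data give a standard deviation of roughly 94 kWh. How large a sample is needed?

143

For a mean, the margin of error is E = z·σ/√n, so n = (zσ/E)².
At 92% confidence, z = 1.751.
n = (1.751 × 94 / 13.8)² = 142.26
Round up: n = 143.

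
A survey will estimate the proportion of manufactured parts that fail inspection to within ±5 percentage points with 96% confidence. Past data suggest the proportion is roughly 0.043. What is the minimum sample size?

For a proportion with margin E = 0.05 at 96% confidence, z = 2.054.
n = p̂(1−p̂)(z/E)² = 0.043 × 0.957 × (2.054/0.05)² = 69.45
Round up: n = 70.

70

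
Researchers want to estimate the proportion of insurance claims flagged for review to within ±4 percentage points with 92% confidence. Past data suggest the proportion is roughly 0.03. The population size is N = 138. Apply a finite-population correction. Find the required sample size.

40

For a proportion with margin E = 0.04 at 92% confidence, z = 1.751.
n = p̂(1−p̂)(z/E)² = 0.03 × 0.97 × (1.751/0.04)² = 55.76 — call this n₀.
Finite-population correction with N = 138: n = n₀ / (1 + (n₀−1)/N) = 55.76 / 1.397 = 39.91
Round up: n = 40.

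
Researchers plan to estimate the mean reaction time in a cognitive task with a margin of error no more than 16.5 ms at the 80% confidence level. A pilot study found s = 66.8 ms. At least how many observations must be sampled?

27

For a mean, the margin of error is E = z·σ/√n, so n = (zσ/E)².
At 80% confidence, z = 1.282.
n = (1.282 × 66.8 / 16.5)² = 26.94
Round up: n = 27.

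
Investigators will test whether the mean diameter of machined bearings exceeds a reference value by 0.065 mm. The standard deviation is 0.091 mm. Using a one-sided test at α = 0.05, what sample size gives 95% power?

22

For a one-sample z-test, n = ((z_α + z_β)·σ/δ)².
z_α = 1.645 (one-sided α = 0.05); z_β = 1.645 (power 95% → β = 0.05).
n = (3.290 × 0.091 / 0.065)² = 21.22
Round up: n = 22.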